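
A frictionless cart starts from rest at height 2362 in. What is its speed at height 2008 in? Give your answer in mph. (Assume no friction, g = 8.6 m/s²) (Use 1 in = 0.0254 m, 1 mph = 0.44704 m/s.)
Convert to SI: h₁−h₂ = 8.9916 m
mgh₁ = mgh₂ + ½mv² ⇒ v = √(2g(h₁−h₂)) = √(2·8.6·8.9916) = 12.4361 m/s = 27.82 mph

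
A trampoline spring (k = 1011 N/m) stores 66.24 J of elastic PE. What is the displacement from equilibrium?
x = √(2·PE/k) = √(2·66.24/1011) = 0.362 m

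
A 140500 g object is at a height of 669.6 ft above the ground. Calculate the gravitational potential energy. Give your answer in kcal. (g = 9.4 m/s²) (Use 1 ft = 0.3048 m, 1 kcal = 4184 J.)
Convert to SI: m = 140.5 kg, h = 204.094 m
PE = mgh = (140.5)(9.4)(204.094) = 269547 J = 64.42 kcal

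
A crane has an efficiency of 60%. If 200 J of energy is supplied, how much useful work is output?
W_out = η·W_in = 0.6·200 = 120.0 J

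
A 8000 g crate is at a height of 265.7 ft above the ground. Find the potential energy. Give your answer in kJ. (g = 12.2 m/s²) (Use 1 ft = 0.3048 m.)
Convert to SI: m = 8.0 kg, h = 80.9854 m
PE = mgh = (8.0)(12.2)(80.9854) = 7904.17 J = 7.904 kJ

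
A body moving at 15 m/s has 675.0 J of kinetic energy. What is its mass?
m = 2·KE/v² = 2·675.0/(15)² = 6.0 kg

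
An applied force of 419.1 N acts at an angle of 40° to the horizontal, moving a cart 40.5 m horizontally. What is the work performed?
W = F·d·cosθ = (419.1)(40.5)cos(40°) = 13000 J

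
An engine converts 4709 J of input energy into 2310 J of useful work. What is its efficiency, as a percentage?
η = W_out/W_in = 2310/4709 = 49.06%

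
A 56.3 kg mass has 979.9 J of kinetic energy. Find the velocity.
v = √(2·KE/m) = √(2·979.9/56.3) = 5.9 m/s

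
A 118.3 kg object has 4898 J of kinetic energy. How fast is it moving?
v = √(2·KE/m) = √(2·4898/118.3) = 9.1 m/s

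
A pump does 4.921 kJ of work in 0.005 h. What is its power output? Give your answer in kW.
Convert to SI: W = 4921.0 J, t = 18.0 s
P = W/t = 4921.0/18.0 = 273.389 W = 0.2734 kW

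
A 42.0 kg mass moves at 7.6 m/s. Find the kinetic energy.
KE = ½mv² = ½(42.0)(7.6)² = 1213 J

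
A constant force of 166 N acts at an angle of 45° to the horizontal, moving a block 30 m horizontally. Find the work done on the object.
W = F·d·cosθ = (166)(30)cos(45°) = 3521 J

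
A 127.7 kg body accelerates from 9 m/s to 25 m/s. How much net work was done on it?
W = ΔKE = ½m(v₂² − v₁²) = ½(127.7)(25² − 9²) = 34734.4 J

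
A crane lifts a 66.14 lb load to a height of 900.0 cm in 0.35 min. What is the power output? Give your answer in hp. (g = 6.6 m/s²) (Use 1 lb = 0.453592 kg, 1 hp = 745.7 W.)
Convert to SI: m = 30.0006 kg, h = 9.0 m, t = 21.0 s
P = mgh/t = (30.0006)(6.6)(9.0)/21.0 = 84.8588 W = 0.1138 hp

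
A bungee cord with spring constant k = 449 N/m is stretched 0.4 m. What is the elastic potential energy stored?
PE = ½kx² = ½(449)(0.4)² = 35.92 J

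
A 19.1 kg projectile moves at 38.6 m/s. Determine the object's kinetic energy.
KE = ½mv² = ½(19.1)(38.6)² = 14230 J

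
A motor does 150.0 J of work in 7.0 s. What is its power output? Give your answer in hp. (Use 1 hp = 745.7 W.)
P = W/t = 150.0/7.0 = 21.4286 W = 0.02874 hp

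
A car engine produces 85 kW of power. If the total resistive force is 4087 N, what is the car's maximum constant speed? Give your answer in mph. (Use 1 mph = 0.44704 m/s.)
P = Fv ⇒ v = P/F = 85000 W/4087.0 N = 20.7977 m/s = 46.52 mph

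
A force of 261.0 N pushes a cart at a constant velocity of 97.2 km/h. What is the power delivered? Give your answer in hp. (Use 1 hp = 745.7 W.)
Convert to SI: F = 261.0 N, v = 27.0 m/s
P = Fv = (261.0)(27.0) = 7047.0 W = 9.45 hp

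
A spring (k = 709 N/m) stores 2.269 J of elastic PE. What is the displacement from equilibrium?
x = √(2·PE/k) = √(2·2.269/709) = 0.08 m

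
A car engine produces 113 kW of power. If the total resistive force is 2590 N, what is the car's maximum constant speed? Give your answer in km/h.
P = Fv ⇒ v = P/F = 113000 W/2590.0 N = 43.6293 m/s = 157.1 km/h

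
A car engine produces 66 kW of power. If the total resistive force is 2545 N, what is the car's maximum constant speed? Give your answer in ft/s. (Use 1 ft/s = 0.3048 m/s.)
P = Fv ⇒ v = P/F = 66000 W/2545.0 N = 25.9332 m/s = 85.08 ft/s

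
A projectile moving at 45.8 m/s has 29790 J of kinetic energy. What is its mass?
m = 2·KE/v² = 2·29790/(45.8)² = 28.4 kg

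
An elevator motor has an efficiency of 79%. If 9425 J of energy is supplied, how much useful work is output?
W_out = η·W_in = 0.79·9425 = 7445.75 J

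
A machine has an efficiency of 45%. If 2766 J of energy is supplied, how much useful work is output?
W_out = η·W_in = 0.45·2766 = 1244.7 J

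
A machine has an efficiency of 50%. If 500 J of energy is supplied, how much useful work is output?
W_out = η·W_in = 0.5·500 = 250.0 J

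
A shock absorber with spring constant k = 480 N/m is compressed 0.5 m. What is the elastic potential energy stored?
PE = ½kx² = ½(480)(0.5)² = 60.0 J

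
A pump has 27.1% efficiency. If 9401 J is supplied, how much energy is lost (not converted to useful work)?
W_lost = W_in(1 − η) = 9401·(1 − 0.271) = 6853 J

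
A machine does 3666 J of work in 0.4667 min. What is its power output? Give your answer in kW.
Convert to SI: W = 3666.0 J, t = 28.002 s
P = W/t = 3666.0/28.002 = 130.919 W = 0.1309 kW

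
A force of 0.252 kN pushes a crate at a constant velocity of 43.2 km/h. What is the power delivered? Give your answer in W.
Convert to SI: F = 252.0 N, v = 12.0 m/s
P = Fv = (252.0)(12.0) = 3024 W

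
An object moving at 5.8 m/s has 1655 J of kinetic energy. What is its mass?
m = 2·KE/v² = 2·1655/(5.8)² = 98.39 kg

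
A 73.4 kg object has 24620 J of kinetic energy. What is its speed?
v = √(2·KE/m) = √(2·24620/73.4) = 25.9 m/s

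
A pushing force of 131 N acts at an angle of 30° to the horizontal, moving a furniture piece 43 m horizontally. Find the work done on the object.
W = F·d·cosθ = (131)(43)cos(30°) = 4878 J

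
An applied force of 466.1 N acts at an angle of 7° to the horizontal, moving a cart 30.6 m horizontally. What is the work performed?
W = F·d·cosθ = (466.1)(30.6)cos(7°) = 14160 J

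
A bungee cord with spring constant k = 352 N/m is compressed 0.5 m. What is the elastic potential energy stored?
PE = ½kx² = ½(352)(0.5)² = 44.0 J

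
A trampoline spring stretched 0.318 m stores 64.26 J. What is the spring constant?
k = 2·PE/x² = 2·64.26/(0.318)² = 1271 N/m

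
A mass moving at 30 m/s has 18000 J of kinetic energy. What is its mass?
m = 2·KE/v² = 2·18000/(30)² = 40.0 kg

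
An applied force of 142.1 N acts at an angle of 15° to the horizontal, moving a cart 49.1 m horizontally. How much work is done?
W = F·d·cosθ = (142.1)(49.1)cos(15°) = 6739 J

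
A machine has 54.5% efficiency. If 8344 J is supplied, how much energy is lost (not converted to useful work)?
W_lost = W_in(1 − η) = 8344·(1 − 0.545) = 3797 J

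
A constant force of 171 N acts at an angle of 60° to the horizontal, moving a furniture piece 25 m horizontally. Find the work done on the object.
W = F·d·cosθ = (171)(25)cos(60°) = 2138 J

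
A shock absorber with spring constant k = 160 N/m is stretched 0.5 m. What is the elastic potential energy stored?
PE = ½kx² = ½(160)(0.5)² = 20.0 J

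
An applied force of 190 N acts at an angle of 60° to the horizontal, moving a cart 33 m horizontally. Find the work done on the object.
W = F·d·cosθ = (190)(33)cos(60°) = 3135 J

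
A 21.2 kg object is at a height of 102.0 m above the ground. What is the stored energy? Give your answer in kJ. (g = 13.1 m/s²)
PE = mgh = (21.2)(13.1)(102.0) = 28327.4 J = 28.33 kJ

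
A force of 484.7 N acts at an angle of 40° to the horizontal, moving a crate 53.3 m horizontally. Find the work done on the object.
W = F·d·cosθ = (484.7)(53.3)cos(40°) = 19790 J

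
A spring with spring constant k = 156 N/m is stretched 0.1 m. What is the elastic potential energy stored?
PE = ½kx² = ½(156)(0.1)² = 0.78 J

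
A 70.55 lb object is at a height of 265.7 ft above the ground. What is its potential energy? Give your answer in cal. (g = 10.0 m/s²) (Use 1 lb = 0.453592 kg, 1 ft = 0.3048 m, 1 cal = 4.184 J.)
Convert to SI: m = 32.0009 kg, h = 80.9854 m
PE = mgh = (32.0009)(10.0)(80.9854) = 25916.1 J = 6194 cal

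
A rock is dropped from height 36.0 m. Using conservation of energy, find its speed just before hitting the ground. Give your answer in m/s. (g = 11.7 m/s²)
mgh = ½mv² ⇒ v = √(2gh) = √(2·11.7·36.0) = 29.02 m/s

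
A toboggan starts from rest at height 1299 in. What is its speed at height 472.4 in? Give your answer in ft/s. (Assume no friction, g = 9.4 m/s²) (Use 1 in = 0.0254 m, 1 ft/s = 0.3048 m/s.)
Convert to SI: h₁−h₂ = 20.9956 m
mgh₁ = mgh₂ + ½mv² ⇒ v = √(2g(h₁−h₂)) = √(2·9.4·20.9956) = 19.8675 m/s = 65.18 ft/s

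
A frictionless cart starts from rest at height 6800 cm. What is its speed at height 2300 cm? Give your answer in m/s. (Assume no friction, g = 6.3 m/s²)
Convert to SI: h₁−h₂ = 45.0 m
mgh₁ = mgh₂ + ½mv² ⇒ v = √(2g(h₁−h₂)) = √(2·6.3·45.0) = 23.81 m/s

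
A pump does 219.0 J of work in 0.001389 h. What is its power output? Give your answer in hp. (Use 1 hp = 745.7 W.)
Convert to SI: W = 219.0 J, t = 5.0004 s
P = W/t = 219.0/5.0004 = 43.7965 W = 0.05873 hp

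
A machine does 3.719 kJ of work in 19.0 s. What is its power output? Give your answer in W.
Convert to SI: W = 3719.0 J, t = 19.0 s
P = W/t = 3719.0/19.0 = 195.7 W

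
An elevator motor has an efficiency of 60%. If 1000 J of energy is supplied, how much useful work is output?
W_out = η·W_in = 0.6·1000 = 600.0 J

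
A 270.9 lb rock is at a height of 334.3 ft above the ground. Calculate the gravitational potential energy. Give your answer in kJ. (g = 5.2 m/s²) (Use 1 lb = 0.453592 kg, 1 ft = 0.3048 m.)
Convert to SI: m = 122.878 kg, h = 101.895 m
PE = mgh = (122.878)(5.2)(101.895) = 65107.2 J = 65.11 kJ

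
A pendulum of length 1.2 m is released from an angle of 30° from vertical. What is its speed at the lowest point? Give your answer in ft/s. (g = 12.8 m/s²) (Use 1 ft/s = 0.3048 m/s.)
h = L(1 − cosθ) = 1.2(1 − cos30°) = 0.16077 m
v = √(2gh) = √(2·12.8·0.16077) = 2.02872 m/s = 6.656 ft/s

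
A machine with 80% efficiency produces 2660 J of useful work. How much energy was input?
W_in = W_out/η = 2660/0.8 = 3325 J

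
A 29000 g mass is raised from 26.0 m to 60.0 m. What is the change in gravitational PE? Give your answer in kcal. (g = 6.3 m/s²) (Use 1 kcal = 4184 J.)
Convert to SI: m = 29.0 kg, Δh = 34.0 m
ΔPE = mgΔh = (29.0)(6.3)(34.0) = 6211.8 J = 1.485 kcal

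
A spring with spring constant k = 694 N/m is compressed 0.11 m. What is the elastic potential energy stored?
PE = ½kx² = ½(694)(0.11)² = 4.199 J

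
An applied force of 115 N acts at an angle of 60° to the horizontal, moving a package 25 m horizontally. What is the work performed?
W = F·d·cosθ = (115)(25)cos(60°) = 1438 J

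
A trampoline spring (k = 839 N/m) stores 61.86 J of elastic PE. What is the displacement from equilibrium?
x = √(2·PE/k) = √(2·61.86/839) = 0.384 m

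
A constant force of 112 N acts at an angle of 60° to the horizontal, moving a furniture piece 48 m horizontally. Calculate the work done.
W = F·d·cosθ = (112)(48)cos(60°) = 2688 J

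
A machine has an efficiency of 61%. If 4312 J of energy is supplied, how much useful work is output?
W_out = η·W_in = 0.61·4312 = 2630.32 J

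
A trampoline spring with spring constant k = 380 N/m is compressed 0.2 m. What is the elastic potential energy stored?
PE = ½kx² = ½(380)(0.2)² = 7.6 J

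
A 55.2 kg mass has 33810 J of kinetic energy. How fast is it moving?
v = √(2·KE/m) = √(2·33810/55.2) = 35.0 m/s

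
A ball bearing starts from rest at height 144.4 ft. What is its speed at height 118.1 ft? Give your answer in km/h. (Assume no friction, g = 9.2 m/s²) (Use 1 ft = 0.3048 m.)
Convert to SI: h₁−h₂ = 8.01624 m
mgh₁ = mgh₂ + ½mv² ⇒ v = √(2g(h₁−h₂)) = √(2·9.2·8.01624) = 12.1449 m/s = 43.72 km/h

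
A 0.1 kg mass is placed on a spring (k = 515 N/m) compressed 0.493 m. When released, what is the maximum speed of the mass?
½kx² = ½mv² ⇒ v = x√(k/m) = (0.493)√(515/0.1) = 35.38 m/s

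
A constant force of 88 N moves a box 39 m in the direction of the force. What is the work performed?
W = F·d = (88)(39) = 3432 J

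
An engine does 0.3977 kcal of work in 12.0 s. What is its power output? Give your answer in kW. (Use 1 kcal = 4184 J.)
Convert to SI: W = 1663.98 J, t = 12.0 s
P = W/t = 1663.98/12.0 = 138.665 W = 0.1387 kW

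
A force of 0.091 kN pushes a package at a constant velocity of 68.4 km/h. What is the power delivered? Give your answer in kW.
Convert to SI: F = 91.0 N, v = 19.0 m/s
P = Fv = (91.0)(19.0) = 1729.0 W = 1.729 kW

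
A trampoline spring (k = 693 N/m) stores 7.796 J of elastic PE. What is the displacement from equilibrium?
x = √(2·PE/k) = √(2·7.796/693) = 0.15 m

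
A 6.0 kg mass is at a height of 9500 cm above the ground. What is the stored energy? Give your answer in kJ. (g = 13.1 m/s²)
Convert to SI: m = 6.0 kg, h = 95.0 m
PE = mgh = (6.0)(13.1)(95.0) = 7467.0 J = 7.467 kJ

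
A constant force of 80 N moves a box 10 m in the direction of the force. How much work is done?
W = F·d = (80)(10) = 800.0 J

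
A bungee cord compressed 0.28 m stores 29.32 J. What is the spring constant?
k = 2·PE/x² = 2·29.32/(0.28)² = 748.0 N/m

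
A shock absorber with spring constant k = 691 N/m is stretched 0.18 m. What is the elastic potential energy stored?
PE = ½kx² = ½(691)(0.18)² = 11.19 J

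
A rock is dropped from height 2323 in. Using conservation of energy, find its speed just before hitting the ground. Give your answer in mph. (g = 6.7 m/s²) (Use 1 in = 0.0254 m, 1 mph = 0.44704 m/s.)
Convert to SI: h = 59.0042 m
mgh = ½mv² ⇒ v = √(2gh) = √(2·6.7·59.0042) = 28.1186 m/s = 62.9 mph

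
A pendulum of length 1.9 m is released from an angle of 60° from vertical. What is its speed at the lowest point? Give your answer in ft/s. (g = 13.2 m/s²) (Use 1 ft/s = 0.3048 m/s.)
h = L(1 − cosθ) = 1.9(1 − cos60°) = 0.95 m
v = √(2gh) = √(2·13.2·0.95) = 5.00799 m/s = 16.43 ft/s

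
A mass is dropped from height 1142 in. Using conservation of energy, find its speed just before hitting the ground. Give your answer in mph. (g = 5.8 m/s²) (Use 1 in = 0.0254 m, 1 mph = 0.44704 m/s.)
Convert to SI: h = 29.0068 m
mgh = ½mv² ⇒ v = √(2gh) = √(2·5.8·29.0068) = 18.3434 m/s = 41.03 mph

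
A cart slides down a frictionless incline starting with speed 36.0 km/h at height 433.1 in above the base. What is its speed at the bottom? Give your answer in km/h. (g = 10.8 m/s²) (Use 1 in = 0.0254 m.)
Convert to SI: v₀ = 10.0 m/s, h = 11.0007 m
½mv₀² + mgh = ½mv² ⇒ v = √(v₀² + 2gh) = √(10.0² + 2·10.8·11.0007) = 18.3743 m/s = 66.15 km/h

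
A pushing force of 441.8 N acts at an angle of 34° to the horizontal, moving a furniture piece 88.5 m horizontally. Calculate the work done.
W = F·d·cosθ = (441.8)(88.5)cos(34°) = 32410 J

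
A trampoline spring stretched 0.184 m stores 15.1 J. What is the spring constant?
k = 2·PE/x² = 2·15.1/(0.184)² = 892.0 N/m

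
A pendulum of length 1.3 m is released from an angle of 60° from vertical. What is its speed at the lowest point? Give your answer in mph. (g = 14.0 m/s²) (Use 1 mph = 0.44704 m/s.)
h = L(1 − cosθ) = 1.3(1 − cos60°) = 0.65 m
v = √(2gh) = √(2·14.0·0.65) = 4.26615 m/s = 9.543 mph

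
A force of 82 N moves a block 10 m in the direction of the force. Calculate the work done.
W = F·d = (82)(10) = 820.0 J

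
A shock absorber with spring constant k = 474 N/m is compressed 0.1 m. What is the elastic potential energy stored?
PE = ½kx² = ½(474)(0.1)² = 2.37 J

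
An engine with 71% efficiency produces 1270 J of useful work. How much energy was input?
W_in = W_out/η = 1270/0.71 = 1789 J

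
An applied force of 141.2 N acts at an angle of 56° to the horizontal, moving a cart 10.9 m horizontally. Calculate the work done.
W = F·d·cosθ = (141.2)(10.9)cos(56°) = 860.6 J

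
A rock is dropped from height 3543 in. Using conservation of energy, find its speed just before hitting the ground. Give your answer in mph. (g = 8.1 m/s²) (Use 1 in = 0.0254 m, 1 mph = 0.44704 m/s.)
Convert to SI: h = 89.9922 m
mgh = ½mv² ⇒ v = √(2gh) = √(2·8.1·89.9922) = 38.1821 m/s = 85.41 mph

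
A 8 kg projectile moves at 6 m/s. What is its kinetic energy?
KE = ½mv² = ½(8)(6)² = 144.0 J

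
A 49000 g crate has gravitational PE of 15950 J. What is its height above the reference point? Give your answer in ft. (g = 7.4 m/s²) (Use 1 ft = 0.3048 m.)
Convert to SI: m = 49.0 kg, PE = 15950.0 J
h = PE/(mg) = 15950.0/(49.0·7.4) = 43.9879 m = 144.3 ft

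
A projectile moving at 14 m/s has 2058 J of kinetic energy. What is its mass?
m = 2·KE/v² = 2·2058/(14)² = 21.0 kg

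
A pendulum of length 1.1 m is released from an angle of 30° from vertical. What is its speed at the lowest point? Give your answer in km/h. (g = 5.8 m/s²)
h = L(1 − cosθ) = 1.1(1 − cos30°) = 0.147372 m
v = √(2gh) = √(2·5.8·0.147372) = 1.30748 m/s = 4.707 km/h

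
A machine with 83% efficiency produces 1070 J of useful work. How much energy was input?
W_in = W_out/η = 1070/0.83 = 1289 J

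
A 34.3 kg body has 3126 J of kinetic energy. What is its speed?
v = √(2·KE/m) = √(2·3126/34.3) = 13.5 m/s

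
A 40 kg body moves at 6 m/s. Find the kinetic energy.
KE = ½mv² = ½(40)(6)² = 720.0 J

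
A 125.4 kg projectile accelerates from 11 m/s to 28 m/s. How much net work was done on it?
W = ΔKE = ½m(v₂² − v₁²) = ½(125.4)(28² − 11²) = 41570.1 J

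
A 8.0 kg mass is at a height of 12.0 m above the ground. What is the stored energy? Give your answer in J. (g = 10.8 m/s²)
PE = mgh = (8.0)(10.8)(12.0) = 1037 J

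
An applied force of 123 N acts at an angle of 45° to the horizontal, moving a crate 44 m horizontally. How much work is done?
W = F·d·cosθ = (123)(44)cos(45°) = 3827 J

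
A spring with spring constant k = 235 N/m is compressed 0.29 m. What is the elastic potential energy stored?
PE = ½kx² = ½(235)(0.29)² = 9.882 J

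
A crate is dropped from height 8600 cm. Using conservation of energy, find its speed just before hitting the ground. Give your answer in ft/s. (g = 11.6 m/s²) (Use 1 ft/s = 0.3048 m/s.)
Convert to SI: h = 86.0 m
mgh = ½mv² ⇒ v = √(2gh) = √(2·11.6·86.0) = 44.6677 m/s = 146.5 ft/s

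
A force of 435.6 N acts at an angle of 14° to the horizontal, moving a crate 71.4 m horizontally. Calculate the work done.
W = F·d·cosθ = (435.6)(71.4)cos(14°) = 30180 J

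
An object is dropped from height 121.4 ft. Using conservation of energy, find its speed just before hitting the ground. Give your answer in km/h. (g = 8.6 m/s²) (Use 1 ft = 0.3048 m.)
Convert to SI: h = 37.0027 m
mgh = ½mv² ⇒ v = √(2gh) = √(2·8.6·37.0027) = 25.2279 m/s = 90.82 km/h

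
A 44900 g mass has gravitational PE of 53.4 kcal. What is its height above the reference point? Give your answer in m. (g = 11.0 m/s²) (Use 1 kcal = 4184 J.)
Convert to SI: m = 44.9 kg, PE = 223426 J
h = PE/(mg) = 223426/(44.9·11.0) = 452.4 m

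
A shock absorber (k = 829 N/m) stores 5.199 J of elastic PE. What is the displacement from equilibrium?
x = √(2·PE/k) = √(2·5.199/829) = 0.112 m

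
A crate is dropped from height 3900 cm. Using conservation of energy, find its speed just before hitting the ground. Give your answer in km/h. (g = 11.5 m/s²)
Convert to SI: h = 39.0 m
mgh = ½mv² ⇒ v = √(2gh) = √(2·11.5·39.0) = 29.95 m/s = 107.8 km/h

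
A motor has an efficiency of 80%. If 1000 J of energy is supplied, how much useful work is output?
W_out = η·W_in = 0.8·1000 = 800.0 J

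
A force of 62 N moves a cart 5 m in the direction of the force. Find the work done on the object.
W = F·d = (62)(5) = 310.0 J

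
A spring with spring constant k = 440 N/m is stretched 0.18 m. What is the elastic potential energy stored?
PE = ½kx² = ½(440)(0.18)² = 7.128 J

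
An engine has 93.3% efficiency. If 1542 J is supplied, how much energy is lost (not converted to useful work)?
W_lost = W_in(1 − η) = 1542·(1 − 0.933) = 103.3 J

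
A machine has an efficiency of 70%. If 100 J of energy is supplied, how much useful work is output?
W_out = η·W_in = 0.7·100 = 70.0 J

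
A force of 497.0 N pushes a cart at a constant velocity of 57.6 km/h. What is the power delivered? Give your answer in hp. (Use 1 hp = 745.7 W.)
Convert to SI: F = 497.0 N, v = 16.0 m/s
P = Fv = (497.0)(16.0) = 7952.0 W = 10.66 hp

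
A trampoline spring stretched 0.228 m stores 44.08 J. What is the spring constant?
k = 2·PE/x² = 2·44.08/(0.228)² = 1696 N/m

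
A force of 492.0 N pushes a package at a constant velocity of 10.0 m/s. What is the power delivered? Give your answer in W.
P = Fv = (492.0)(10.0) = 4920 W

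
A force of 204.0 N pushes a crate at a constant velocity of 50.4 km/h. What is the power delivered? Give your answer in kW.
Convert to SI: F = 204.0 N, v = 14.0 m/s
P = Fv = (204.0)(14.0) = 2856.0 W = 2.856 kW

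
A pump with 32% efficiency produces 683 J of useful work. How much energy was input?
W_in = W_out/η = 683/0.32 = 2134 J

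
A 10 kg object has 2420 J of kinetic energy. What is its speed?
v = √(2·KE/m) = √(2·2420/10) = 22.0 m/s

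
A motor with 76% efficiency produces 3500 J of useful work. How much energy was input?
W_in = W_out/η = 3500/0.76 = 4605 J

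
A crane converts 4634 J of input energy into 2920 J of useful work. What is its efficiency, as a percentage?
η = W_out/W_in = 2920/4634 = 63.01%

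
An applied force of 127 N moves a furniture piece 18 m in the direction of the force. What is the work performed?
W = F·d = (127)(18) = 2286 J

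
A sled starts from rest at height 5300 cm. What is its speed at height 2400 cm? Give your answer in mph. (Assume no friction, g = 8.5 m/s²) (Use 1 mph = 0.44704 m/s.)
Convert to SI: h₁−h₂ = 29.0 m
mgh₁ = mgh₂ + ½mv² ⇒ v = √(2g(h₁−h₂)) = √(2·8.5·29.0) = 22.2036 m/s = 49.67 mph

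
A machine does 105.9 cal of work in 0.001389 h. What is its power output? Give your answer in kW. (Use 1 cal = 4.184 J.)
Convert to SI: W = 443.086 J, t = 5.0004 s
P = W/t = 443.086/5.0004 = 88.61 W = 0.08861 kW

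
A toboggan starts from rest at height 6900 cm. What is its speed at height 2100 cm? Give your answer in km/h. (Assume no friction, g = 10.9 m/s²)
Convert to SI: h₁−h₂ = 48.0 m
mgh₁ = mgh₂ + ½mv² ⇒ v = √(2g(h₁−h₂)) = √(2·10.9·48.0) = 32.3481 m/s = 116.5 km/h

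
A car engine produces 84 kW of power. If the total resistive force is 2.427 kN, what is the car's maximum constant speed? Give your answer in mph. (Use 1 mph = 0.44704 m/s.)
Convert to SI: F = 2427.0 N
P = Fv ⇒ v = P/F = 84000 W/2427.0 N = 34.6106 m/s = 77.42 mph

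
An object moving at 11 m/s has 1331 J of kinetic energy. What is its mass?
m = 2·KE/v² = 2·1331/(11)² = 22.0 kg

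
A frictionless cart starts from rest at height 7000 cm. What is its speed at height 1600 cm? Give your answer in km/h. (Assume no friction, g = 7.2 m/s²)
Convert to SI: h₁−h₂ = 54.0 m
mgh₁ = mgh₂ + ½mv² ⇒ v = √(2g(h₁−h₂)) = √(2·7.2·54.0) = 27.8855 m/s = 100.4 km/h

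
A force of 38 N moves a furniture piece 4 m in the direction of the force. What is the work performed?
W = F·d = (38)(4) = 152.0 J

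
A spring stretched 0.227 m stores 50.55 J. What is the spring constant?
k = 2·PE/x² = 2·50.55/(0.227)² = 1962 N/m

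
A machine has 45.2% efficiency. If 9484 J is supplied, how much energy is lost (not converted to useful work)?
W_lost = W_in(1 − η) = 9484·(1 − 0.452) = 5197 J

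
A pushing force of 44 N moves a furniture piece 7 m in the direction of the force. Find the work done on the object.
W = F·d = (44)(7) = 308.0 J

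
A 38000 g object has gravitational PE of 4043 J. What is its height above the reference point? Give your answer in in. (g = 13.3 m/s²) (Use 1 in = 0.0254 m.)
Convert to SI: m = 38.0 kg, PE = 4043.0 J
h = PE/(mg) = 4043.0/(38.0·13.3) = 7.9996 m = 314.9 in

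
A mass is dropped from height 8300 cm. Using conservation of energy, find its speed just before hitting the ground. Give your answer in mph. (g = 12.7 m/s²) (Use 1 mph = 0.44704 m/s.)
Convert to SI: h = 83.0 m
mgh = ½mv² ⇒ v = √(2gh) = √(2·12.7·83.0) = 45.9151 m/s = 102.7 mph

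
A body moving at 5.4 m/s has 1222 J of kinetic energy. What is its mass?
m = 2·KE/v² = 2·1222/(5.4)² = 83.81 kg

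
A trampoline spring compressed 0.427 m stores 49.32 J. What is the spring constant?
k = 2·PE/x² = 2·49.32/(0.427)² = 541.0 N/m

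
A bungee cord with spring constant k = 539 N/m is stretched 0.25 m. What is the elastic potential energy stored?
PE = ½kx² = ½(539)(0.25)² = 16.84 J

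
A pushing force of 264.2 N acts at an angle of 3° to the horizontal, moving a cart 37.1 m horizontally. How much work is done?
W = F·d·cosθ = (264.2)(37.1)cos(3°) = 9788 J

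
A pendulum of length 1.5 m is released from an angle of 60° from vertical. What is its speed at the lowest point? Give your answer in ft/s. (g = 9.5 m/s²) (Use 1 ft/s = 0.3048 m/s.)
h = L(1 − cosθ) = 1.5(1 − cos60°) = 0.75 m
v = √(2gh) = √(2·9.5·0.75) = 3.77492 m/s = 12.38 ft/s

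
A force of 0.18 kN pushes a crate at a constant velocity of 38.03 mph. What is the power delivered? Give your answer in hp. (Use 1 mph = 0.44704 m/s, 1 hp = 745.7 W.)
Convert to SI: F = 180.0 N, v = 17.0009 m/s
P = Fv = (180.0)(17.0009) = 3060.17 W = 4.104 hp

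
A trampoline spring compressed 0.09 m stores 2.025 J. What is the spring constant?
k = 2·PE/x² = 2·2.025/(0.09)² = 500.0 N/m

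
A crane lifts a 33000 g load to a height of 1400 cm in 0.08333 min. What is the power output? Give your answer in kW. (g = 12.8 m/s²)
Convert to SI: m = 33.0 kg, h = 14.0 m, t = 4.9998 s
P = mgh/t = (33.0)(12.8)(14.0)/4.9998 = 1182.77 W = 1.183 kW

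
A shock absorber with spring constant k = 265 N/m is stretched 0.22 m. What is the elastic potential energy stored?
PE = ½kx² = ½(265)(0.22)² = 6.413 J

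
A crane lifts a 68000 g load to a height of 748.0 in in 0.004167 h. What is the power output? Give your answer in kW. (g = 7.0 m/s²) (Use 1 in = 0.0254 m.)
Convert to SI: m = 68.0 kg, h = 18.9992 m, t = 15.0012 s
P = mgh/t = (68.0)(7.0)(18.9992)/15.0012 = 602.86 W = 0.6029 kW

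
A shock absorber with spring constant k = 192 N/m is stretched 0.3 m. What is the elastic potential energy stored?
PE = ½kx² = ½(192)(0.3)² = 8.64 J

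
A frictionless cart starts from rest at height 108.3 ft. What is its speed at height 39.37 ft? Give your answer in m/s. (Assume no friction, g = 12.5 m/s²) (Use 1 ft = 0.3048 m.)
Convert to SI: h₁−h₂ = 21.0099 m
mgh₁ = mgh₂ + ½mv² ⇒ v = √(2g(h₁−h₂)) = √(2·12.5·21.0099) = 22.92 m/s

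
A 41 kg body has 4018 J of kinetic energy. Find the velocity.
v = √(2·KE/m) = √(2·4018/41) = 14.0 m/s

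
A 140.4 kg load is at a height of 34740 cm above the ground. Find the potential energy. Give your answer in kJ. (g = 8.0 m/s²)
Convert to SI: m = 140.4 kg, h = 347.4 m
PE = mgh = (140.4)(8.0)(347.4) = 390200 J = 390.2 kJ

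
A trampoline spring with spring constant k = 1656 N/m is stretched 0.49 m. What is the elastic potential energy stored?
PE = ½kx² = ½(1656)(0.49)² = 198.8 J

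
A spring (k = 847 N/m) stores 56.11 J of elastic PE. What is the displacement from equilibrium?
x = √(2·PE/k) = √(2·56.11/847) = 0.364 m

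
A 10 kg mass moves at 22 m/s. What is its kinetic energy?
KE = ½mv² = ½(10)(22)² = 2420.0 J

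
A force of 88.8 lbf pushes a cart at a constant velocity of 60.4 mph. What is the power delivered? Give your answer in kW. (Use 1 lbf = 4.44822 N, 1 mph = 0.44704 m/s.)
Convert to SI: F = 395.002 N, v = 27.0012 m/s
P = Fv = (395.002)(27.0012) = 10665.5 W = 10.67 kW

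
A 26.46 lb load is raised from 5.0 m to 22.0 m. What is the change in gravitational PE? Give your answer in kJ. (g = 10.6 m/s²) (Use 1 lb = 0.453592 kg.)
Convert to SI: m = 12.002 kg, Δh = 17.0 m
ΔPE = mgΔh = (12.002)(10.6)(17.0) = 2162.77 J = 2.163 kJ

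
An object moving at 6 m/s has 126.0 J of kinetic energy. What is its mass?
m = 2·KE/v² = 2·126.0/(6)² = 7.0 kg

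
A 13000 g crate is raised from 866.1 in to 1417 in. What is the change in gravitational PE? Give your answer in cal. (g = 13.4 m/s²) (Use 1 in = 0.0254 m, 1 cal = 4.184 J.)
Convert to SI: m = 13.0 kg, Δh = 13.9929 m
ΔPE = mgΔh = (13.0)(13.4)(13.9929) = 2437.56 J = 582.6 cal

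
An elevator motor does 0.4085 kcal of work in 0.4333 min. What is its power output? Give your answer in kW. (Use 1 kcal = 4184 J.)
Convert to SI: W = 1709.16 J, t = 25.998 s
P = W/t = 1709.16/25.998 = 65.7421 W = 0.06574 kW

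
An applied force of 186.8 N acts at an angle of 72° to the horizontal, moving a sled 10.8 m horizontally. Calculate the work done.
W = F·d·cosθ = (186.8)(10.8)cos(72°) = 623.4 J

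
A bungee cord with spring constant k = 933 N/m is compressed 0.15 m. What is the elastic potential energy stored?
PE = ½kx² = ½(933)(0.15)² = 10.5 J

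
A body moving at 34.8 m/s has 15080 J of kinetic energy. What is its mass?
m = 2·KE/v² = 2·15080/(34.8)² = 24.9 kg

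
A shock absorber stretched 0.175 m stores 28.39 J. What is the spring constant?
k = 2·PE/x² = 2·28.39/(0.175)² = 1854 N/m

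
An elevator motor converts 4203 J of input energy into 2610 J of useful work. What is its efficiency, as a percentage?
η = W_out/W_in = 2610/4203 = 62.1%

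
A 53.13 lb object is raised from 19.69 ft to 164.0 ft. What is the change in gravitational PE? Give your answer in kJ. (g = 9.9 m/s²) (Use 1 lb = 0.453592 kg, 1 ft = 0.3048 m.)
Convert to SI: m = 24.0993 kg, Δh = 43.9857 m
ΔPE = mgΔh = (24.0993)(9.9)(43.9857) = 10494.3 J = 10.49 kJ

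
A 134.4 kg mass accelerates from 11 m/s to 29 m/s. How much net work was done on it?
W = ΔKE = ½m(v₂² − v₁²) = ½(134.4)(29² − 11²) = 48384.0 J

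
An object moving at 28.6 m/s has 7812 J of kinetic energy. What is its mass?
m = 2·KE/v² = 2·7812/(28.6)² = 19.1 kg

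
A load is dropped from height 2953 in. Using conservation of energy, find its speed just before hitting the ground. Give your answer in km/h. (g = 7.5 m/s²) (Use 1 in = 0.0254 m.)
Convert to SI: h = 75.0062 m
mgh = ½mv² ⇒ v = √(2gh) = √(2·7.5·75.0062) = 33.5424 m/s = 120.8 km/h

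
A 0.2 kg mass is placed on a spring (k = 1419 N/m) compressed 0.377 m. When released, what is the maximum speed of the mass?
½kx² = ½mv² ⇒ v = x√(k/m) = (0.377)√(1419/0.2) = 31.76 m/s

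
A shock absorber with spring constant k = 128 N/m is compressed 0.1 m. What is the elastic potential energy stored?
PE = ½kx² = ½(128)(0.1)² = 0.64 J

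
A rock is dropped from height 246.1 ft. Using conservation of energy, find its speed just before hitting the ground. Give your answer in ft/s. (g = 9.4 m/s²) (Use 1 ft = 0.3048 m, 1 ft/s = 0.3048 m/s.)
Convert to SI: h = 75.0113 m
mgh = ½mv² ⇒ v = √(2gh) = √(2·9.4·75.0113) = 37.5528 m/s = 123.2 ft/s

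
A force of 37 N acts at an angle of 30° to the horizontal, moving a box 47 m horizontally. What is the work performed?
W = F·d·cosθ = (37)(47)cos(30°) = 1506 J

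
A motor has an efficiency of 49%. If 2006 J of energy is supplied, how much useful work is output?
W_out = η·W_in = 0.49·2006 = 982.94 J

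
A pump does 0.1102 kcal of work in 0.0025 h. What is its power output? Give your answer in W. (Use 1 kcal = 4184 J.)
Convert to SI: W = 461.077 J, t = 9.0 s
P = W/t = 461.077/9.0 = 51.23 W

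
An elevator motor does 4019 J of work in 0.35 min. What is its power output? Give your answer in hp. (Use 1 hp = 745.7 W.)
Convert to SI: W = 4019.0 J, t = 21.0 s
P = W/t = 4019.0/21.0 = 191.381 W = 0.2566 hp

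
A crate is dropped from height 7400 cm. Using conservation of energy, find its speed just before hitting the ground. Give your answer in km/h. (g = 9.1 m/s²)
Convert to SI: h = 74.0 m
mgh = ½mv² ⇒ v = √(2gh) = √(2·9.1·74.0) = 36.6988 m/s = 132.1 km/h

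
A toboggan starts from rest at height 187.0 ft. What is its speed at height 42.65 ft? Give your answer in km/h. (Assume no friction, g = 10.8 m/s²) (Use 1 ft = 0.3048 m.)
Convert to SI: h₁−h₂ = 43.9979 m
mgh₁ = mgh₂ + ½mv² ⇒ v = √(2g(h₁−h₂)) = √(2·10.8·43.9979) = 30.8278 m/s = 111.0 km/h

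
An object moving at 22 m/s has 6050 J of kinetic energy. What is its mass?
m = 2·KE/v² = 2·6050/(22)² = 25.0 kg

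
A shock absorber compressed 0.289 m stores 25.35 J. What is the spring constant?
k = 2·PE/x² = 2·25.35/(0.289)² = 607.0 N/m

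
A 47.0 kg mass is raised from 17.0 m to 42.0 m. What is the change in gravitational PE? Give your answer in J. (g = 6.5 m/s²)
ΔPE = mgΔh = (47.0)(6.5)(25.0) = 7638 J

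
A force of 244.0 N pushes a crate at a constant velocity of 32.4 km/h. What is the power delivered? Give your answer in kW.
Convert to SI: F = 244.0 N, v = 9.0 m/s
P = Fv = (244.0)(9.0) = 2196.0 W = 2.196 kW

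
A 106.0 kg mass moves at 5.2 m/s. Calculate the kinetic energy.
KE = ½mv² = ½(106.0)(5.2)² = 1433 J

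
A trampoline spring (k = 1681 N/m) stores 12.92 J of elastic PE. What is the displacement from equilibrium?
x = √(2·PE/k) = √(2·12.92/1681) = 0.124 m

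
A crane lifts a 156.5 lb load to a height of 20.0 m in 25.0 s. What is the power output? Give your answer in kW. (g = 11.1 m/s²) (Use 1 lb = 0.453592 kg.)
Convert to SI: m = 70.9871 kg, h = 20.0 m, t = 25.0 s
P = mgh/t = (70.9871)(11.1)(20.0)/25.0 = 630.366 W = 0.6304 kW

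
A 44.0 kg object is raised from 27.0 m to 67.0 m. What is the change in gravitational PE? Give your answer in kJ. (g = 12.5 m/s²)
ΔPE = mgΔh = (44.0)(12.5)(40.0) = 22000.0 J = 22.0 kJ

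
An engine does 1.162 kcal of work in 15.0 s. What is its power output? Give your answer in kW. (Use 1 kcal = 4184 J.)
Convert to SI: W = 4861.81 J, t = 15.0 s
P = W/t = 4861.81/15.0 = 324.121 W = 0.3241 kW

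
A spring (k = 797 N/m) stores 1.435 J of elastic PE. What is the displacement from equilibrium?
x = √(2·PE/k) = √(2·1.435/797) = 0.06001 m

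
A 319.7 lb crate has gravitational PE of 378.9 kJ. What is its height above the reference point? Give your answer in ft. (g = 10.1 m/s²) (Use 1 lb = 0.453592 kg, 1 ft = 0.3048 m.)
Convert to SI: m = 145.013 kg, PE = 378900 J
h = PE/(mg) = 378900/(145.013·10.1) = 258.699 m = 848.8 ft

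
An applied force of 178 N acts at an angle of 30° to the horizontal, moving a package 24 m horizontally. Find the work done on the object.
W = F·d·cosθ = (178)(24)cos(30°) = 3700 J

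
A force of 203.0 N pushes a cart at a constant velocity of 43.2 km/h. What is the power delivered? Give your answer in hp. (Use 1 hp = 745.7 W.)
Convert to SI: F = 203.0 N, v = 12.0 m/s
P = Fv = (203.0)(12.0) = 2436.0 W = 3.267 hp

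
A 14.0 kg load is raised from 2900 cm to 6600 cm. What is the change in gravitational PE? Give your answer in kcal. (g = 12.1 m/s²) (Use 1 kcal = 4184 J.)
Convert to SI: m = 14.0 kg, Δh = 37.0 m
ΔPE = mgΔh = (14.0)(12.1)(37.0) = 6267.8 J = 1.498 kcal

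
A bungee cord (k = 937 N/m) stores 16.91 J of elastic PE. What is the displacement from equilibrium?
x = √(2·PE/k) = √(2·16.91/937) = 0.19 m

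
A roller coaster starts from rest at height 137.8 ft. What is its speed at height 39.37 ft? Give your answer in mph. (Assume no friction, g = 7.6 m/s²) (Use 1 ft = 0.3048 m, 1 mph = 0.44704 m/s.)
Convert to SI: h₁−h₂ = 30.0015 m
mgh₁ = mgh₂ + ½mv² ⇒ v = √(2g(h₁−h₂)) = √(2·7.6·30.0015) = 21.3547 m/s = 47.77 mph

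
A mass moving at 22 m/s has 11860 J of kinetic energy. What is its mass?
m = 2·KE/v² = 2·11860/(22)² = 49.01 kg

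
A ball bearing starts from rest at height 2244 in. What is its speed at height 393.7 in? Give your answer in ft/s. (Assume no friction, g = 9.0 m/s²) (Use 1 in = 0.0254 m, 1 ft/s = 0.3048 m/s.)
Convert to SI: h₁−h₂ = 46.9976 m
mgh₁ = mgh₂ + ½mv² ⇒ v = √(2g(h₁−h₂)) = √(2·9.0·46.9976) = 29.0853 m/s = 95.42 ft/s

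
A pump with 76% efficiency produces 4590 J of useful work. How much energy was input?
W_in = W_out/η = 4590/0.76 = 6039 J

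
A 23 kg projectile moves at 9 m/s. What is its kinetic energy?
KE = ½mv² = ½(23)(9)² = 931.5 J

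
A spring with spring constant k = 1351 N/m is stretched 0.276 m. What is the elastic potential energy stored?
PE = ½kx² = ½(1351)(0.276)² = 51.46 J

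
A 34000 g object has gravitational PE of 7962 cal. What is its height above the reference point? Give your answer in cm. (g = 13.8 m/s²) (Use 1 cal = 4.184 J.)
Convert to SI: m = 34.0 kg, PE = 33313.0 J
h = PE/(mg) = 33313.0/(34.0·13.8) = 70.9996 m = 7100 cm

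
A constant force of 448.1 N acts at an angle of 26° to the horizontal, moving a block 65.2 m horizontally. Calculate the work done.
W = F·d·cosθ = (448.1)(65.2)cos(26°) = 26260 J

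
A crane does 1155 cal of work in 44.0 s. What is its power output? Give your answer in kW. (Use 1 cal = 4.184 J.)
Convert to SI: W = 4832.52 J, t = 44.0 s
P = W/t = 4832.52/44.0 = 109.83 W = 0.1098 kW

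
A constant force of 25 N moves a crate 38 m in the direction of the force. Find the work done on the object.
W = F·d = (25)(38) = 950.0 J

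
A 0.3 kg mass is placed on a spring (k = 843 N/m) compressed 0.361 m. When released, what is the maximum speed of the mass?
½kx² = ½mv² ⇒ v = x√(k/m) = (0.361)√(843/0.3) = 19.14 m/s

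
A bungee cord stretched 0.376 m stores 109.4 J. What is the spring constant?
k = 2·PE/x² = 2·109.4/(0.376)² = 1548 N/m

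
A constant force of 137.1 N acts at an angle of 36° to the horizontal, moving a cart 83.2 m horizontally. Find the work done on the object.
W = F·d·cosθ = (137.1)(83.2)cos(36°) = 9228 J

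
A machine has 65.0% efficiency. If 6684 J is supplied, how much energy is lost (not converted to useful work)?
W_lost = W_in(1 − η) = 6684·(1 − 0.65) = 2339 J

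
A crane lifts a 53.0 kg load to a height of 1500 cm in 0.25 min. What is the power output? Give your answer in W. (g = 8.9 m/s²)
Convert to SI: m = 53.0 kg, h = 15.0 m, t = 15.0 s
P = mgh/t = (53.0)(8.9)(15.0)/15.0 = 471.7 W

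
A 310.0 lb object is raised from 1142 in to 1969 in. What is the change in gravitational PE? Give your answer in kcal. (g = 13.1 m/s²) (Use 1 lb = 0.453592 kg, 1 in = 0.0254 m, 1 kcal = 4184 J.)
Convert to SI: m = 140.614 kg, Δh = 21.0058 m
ΔPE = mgΔh = (140.614)(13.1)(21.0058) = 38693.5 J = 9.248 kcal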